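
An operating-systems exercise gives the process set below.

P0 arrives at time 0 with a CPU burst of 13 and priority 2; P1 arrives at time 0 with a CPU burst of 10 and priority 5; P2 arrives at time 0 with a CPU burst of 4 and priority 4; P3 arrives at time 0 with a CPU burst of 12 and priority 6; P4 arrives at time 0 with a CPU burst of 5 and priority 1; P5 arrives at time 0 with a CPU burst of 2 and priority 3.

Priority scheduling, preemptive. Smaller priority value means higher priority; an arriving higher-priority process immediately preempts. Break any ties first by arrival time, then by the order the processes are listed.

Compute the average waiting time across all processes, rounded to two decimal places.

Timeline: | P4 0-5 | P0 5-18 | P5 18-20 | P2 20-24 | P1 24-34 | P3 34-46 |
Completion: P0=18  P1=34  P2=24  P3=46  P4=5  P5=20
Turnaround (C−A): P0=18  P1=34  P2=24  P3=46  P4=5  P5=20
Waiting times: P0=5, P1=24, P2=20, P3=34, P4=0, P5=18
Average waiting = (5+24+20+34+0+18) / 6 = 101/6 = 16.83

16.83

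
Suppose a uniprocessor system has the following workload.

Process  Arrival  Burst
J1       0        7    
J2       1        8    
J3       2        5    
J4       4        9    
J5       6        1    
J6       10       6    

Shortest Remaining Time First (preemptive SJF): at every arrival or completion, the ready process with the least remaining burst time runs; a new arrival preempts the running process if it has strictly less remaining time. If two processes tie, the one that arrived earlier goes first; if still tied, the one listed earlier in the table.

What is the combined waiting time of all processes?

51

Gantt: | J1 0-7 | J5 7-8 | J3 8-13 | J6 13-19 | J2 19-27 | J4 27-36 |
Completion: J1=7  J2=27  J3=13  J4=36  J5=8  J6=19
Waiting = turnaround − burst: J1=0, J2=18, J3=6, J4=23, J5=1, J6=3
Total waiting = 0 + 18 + 6 + 23 + 1 + 3 = 51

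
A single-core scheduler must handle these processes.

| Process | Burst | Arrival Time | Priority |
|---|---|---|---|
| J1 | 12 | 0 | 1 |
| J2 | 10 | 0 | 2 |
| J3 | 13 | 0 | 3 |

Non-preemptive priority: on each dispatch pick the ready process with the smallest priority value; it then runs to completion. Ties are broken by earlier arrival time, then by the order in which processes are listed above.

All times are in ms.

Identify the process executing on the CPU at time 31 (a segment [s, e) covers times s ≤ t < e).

Gantt: | J1 0-12 | J2 12-22 | J3 22-35 |
Completion: J1=12  J2=22  J3=35

J3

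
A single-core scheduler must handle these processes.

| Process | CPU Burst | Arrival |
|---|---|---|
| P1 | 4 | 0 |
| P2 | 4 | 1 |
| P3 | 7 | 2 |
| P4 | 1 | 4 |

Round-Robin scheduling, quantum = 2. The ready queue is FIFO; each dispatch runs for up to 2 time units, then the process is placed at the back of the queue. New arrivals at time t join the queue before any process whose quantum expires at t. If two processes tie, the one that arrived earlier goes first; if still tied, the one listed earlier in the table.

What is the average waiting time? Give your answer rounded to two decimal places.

Timeline: | P1 0-2 | P2 2-4 | P3 4-6 | P1 6-8 | P4 8-9 | P2 9-11 | P3 11-16 |
Completion: P1=8  P2=11  P3=16  P4=9
Turnaround (C−A): P1=8  P2=10  P3=14  P4=5
Waiting times: P1=4, P2=6, P3=7, P4=4
Average waiting = (4+6+7+4) / 4 = 21/4 = 5.25

5.25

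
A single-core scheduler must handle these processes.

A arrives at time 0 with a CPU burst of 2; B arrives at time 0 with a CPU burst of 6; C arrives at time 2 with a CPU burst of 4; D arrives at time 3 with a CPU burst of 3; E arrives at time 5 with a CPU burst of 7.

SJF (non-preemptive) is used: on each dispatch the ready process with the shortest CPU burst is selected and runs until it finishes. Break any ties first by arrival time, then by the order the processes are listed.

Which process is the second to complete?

Gantt: | A 0-2 | C 2-6 | D 6-9 | B 9-15 | E 15-22 |
Completion: A=2  B=15  C=6  D=9  E=22
Turnaround (C−A): A=2  B=15  C=4  D=6  E=17
Finish order: A → C → D → B → E

C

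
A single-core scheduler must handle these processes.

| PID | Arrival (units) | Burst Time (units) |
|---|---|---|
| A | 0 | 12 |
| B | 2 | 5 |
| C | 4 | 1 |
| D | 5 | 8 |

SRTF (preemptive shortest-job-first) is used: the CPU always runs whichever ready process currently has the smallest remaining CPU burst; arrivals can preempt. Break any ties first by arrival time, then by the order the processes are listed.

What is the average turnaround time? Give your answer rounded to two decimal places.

11.00

Timeline: | A 0-2 | B 2-4 | C 4-5 | B 5-8 | D 8-16 | A 16-26 |
Completion: A=26  B=8  C=5  D=16
Turnaround times: A=26, B=6, C=1, D=11
Average turnaround = (26+6+1+11) / 4 = 44/4 = 11.00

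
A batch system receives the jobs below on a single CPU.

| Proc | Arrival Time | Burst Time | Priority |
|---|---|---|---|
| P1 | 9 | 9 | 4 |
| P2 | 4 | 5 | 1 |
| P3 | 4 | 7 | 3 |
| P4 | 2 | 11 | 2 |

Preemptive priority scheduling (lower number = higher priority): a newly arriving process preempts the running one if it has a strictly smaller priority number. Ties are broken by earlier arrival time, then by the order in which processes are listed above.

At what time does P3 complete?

Schedule: | idle 0-2 | P4 2-4 | P2 4-9 | P4 9-18 | P3 18-25 | P1 25-34 |
Completion: P1=34  P2=9  P3=25  P4=18
Turnaround (C−A): P1=25  P2=5  P3=21  P4=16

25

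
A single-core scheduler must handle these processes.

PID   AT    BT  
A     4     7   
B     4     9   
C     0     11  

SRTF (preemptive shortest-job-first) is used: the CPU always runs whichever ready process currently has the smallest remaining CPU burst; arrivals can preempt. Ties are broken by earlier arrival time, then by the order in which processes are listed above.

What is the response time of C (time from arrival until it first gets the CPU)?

Timeline: | C 0-11 | A 11-18 | B 18-27 |
Completion: A=18  B=27  C=11
Turnaround (C−A): A=14  B=23  C=11
Response(C) = first start − arrival = 0 − 0 = 0

0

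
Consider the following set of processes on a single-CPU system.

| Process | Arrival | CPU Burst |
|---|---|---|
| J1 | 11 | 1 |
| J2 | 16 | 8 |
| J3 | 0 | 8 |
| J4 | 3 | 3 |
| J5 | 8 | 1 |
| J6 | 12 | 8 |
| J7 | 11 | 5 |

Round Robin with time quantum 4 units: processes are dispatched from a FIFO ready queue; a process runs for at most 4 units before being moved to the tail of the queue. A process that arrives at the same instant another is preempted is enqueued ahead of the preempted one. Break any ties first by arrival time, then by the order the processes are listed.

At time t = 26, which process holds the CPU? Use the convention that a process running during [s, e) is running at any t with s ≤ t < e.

J6

Timeline: | J3 0-4 | J4 4-7 | J3 7-11 | J5 11-12 | J1 12-13 | J7 13-17 | J6 17-21 | J2 21-25 | J7 25-26 | J6 26-30 | J2 30-34 |
Completion: J1=13  J2=34  J3=11  J4=7  J5=12  J6=30  J7=26
Turnaround (C−A): J1=2  J2=18  J3=11  J4=4  J5=4  J6=18  J7=15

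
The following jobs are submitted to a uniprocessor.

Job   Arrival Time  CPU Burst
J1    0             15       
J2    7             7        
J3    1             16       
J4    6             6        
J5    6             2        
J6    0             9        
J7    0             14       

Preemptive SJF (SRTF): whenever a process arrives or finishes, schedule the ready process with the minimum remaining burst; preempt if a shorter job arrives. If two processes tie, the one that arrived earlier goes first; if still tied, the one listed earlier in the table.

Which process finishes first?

J5

Timeline: | J6 0-6 | J5 6-8 | J6 8-11 | J4 11-17 | J2 17-24 | J7 24-38 | J1 38-53 | J3 53-69 |
Completion: J1=53  J2=24  J3=69  J4=17  J5=8  J6=11  J7=38
Finish order: J5 → J6 → J4 → J2 → J7 → J1 → J3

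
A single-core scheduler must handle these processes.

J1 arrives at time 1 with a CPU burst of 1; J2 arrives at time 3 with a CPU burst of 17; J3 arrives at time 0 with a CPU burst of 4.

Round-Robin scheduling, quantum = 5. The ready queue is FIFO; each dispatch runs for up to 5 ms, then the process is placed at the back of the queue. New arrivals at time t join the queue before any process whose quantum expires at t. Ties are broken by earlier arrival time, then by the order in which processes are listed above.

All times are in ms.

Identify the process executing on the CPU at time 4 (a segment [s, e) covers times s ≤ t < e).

Gantt: | J3 0-4 | J1 4-5 | J2 5-22 |
Completion: J1=5  J2=22  J3=4
Turnaround (C−A): J1=4  J2=19  J3=4

J1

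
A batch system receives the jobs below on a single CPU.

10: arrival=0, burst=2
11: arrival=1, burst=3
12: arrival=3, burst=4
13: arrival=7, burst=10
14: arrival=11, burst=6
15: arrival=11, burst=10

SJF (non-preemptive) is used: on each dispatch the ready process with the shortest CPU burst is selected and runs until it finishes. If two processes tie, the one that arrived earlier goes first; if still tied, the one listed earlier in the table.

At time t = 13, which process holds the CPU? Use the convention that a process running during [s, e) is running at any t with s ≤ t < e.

13

Gantt: | 10 0-2 | 11 2-5 | 12 5-9 | 13 9-19 | 14 19-25 | 15 25-35 |
Completion: 10=2  11=5  12=9  13=19  14=25  15=35
Turnaround (C−A): 10=2  11=4  12=6  13=12  14=14  15=24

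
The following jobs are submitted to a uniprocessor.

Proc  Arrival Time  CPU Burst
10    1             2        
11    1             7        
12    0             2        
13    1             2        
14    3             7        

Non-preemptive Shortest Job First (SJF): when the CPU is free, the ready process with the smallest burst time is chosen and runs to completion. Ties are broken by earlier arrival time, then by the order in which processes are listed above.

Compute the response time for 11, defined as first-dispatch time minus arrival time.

Gantt: | 12 0-2 | 10 2-4 | 13 4-6 | 11 6-13 | 14 13-20 |
Completion: 10=4  11=13  12=2  13=6  14=20
Turnaround (C−A): 10=3  11=12  12=2  13=5  14=17
Response(11) = first start − arrival = 6 − 1 = 5

5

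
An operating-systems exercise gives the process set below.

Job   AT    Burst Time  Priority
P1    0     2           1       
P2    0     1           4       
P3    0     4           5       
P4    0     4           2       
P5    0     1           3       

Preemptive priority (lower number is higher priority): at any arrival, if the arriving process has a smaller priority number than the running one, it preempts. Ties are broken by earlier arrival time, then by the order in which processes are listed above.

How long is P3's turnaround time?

12

Gantt: | P1 0-2 | P4 2-6 | P5 6-7 | P2 7-8 | P3 8-12 |
Completion: P1=2  P2=8  P3=12  P4=6  P5=7
Turnaround (C−A): P1=2  P2=8  P3=12  P4=6  P5=7
Turnaround(P3) = completion − arrival = 12 − 0 = 12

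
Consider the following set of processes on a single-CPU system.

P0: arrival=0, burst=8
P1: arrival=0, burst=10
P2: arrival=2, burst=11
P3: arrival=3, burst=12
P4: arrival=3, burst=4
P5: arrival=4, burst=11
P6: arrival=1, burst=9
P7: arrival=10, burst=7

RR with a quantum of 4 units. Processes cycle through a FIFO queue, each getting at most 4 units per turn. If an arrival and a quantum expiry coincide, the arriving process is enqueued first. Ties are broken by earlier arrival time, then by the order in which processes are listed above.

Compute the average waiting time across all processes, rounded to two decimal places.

Schedule: | P0 0-4 | P1 4-8 | P6 8-12 | P2 12-16 | P3 16-20 | P4 20-24 | P5 24-28 | P0 28-32 | P1 32-36 | P7 36-40 | P6 40-44 | P2 44-48 | P3 48-52 | P5 52-56 | P1 56-58 | P7 58-61 | P6 61-62 | P2 62-65 | P3 65-69 | P5 69-72 |
Completion: P0=32  P1=58  P2=65  P3=69  P4=24  P5=72  P6=62  P7=61
Waiting times: P0=24, P1=48, P2=52, P3=54, P4=17, P5=57, P6=52, P7=44
Average waiting = (24+48+52+54+17+57+52+44) / 8 = 348/8 = 43.50

43.50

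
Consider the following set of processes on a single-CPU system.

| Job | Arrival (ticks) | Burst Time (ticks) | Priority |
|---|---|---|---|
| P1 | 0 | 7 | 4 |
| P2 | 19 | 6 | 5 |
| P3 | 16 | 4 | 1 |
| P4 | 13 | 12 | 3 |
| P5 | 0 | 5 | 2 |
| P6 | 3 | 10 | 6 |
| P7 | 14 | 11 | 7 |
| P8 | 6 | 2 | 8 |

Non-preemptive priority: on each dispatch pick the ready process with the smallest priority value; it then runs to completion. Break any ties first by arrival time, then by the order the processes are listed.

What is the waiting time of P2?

Schedule: | P5 0-5 | P1 5-12 | P6 12-22 | P3 22-26 | P4 26-38 | P2 38-44 | P7 44-55 | P8 55-57 |
Completion: P1=12  P2=44  P3=26  P4=38  P5=5  P6=22  P7=55  P8=57
Turnaround (C−A): P1=12  P2=25  P3=10  P4=25  P5=5  P6=19  P7=41  P8=51
Waiting(P2) = turnaround − burst = 25 − 6 = 19

19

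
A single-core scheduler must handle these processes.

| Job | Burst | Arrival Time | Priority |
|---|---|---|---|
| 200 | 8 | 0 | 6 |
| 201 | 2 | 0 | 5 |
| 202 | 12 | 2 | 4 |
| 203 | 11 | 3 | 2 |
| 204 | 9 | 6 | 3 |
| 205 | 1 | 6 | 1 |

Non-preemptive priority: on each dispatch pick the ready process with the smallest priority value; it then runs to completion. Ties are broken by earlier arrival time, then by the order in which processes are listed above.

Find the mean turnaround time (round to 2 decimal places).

19.67

Timeline: | 201 0-2 | 202 2-14 | 205 14-15 | 203 15-26 | 204 26-35 | 200 35-43 |
Completion: 200=43  201=2  202=14  203=26  204=35  205=15
Turnaround times: 200=43, 201=2, 202=12, 203=23, 204=29, 205=9
Average turnaround = (43+2+12+23+29+9) / 6 = 118/6 = 19.67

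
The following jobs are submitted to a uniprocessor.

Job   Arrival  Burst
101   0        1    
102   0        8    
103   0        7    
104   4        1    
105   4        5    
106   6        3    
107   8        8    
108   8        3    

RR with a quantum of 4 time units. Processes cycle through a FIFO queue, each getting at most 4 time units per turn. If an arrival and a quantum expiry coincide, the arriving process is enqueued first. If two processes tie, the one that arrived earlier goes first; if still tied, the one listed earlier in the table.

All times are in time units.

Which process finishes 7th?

Gantt: | 101 0-1 | 102 1-5 | 103 5-9 | 104 9-10 | 105 10-14 | 102 14-18 | 106 18-21 | 107 21-25 | 108 25-28 | 103 28-31 | 105 31-32 | 107 32-36 |
Completion: 101=1  102=18  103=31  104=10  105=32  106=21  107=36  108=28
Turnaround (C−A): 101=1  102=18  103=31  104=6  105=28  106=15  107=28  108=20
Finish order: 101 → 104 → 102 → 106 → 108 → 103 → 105 → 107

105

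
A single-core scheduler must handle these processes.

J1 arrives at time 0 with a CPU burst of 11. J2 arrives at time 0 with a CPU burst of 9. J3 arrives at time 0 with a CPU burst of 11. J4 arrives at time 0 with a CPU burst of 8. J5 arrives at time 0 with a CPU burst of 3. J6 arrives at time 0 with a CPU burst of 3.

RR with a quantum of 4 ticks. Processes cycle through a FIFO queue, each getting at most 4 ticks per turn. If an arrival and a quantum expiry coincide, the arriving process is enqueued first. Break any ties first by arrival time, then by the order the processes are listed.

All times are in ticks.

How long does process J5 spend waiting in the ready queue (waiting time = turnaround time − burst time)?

16

Gantt: | J1 0-4 | J2 4-8 | J3 8-12 | J4 12-16 | J5 16-19 | J6 19-22 | J1 22-26 | J2 26-30 | J3 30-34 | J4 34-38 | J1 38-41 | J2 41-42 | J3 42-45 |
Completion: J1=41  J2=42  J3=45  J4=38  J5=19  J6=22
Turnaround (C−A): J1=41  J2=42  J3=45  J4=38  J5=19  J6=22
Waiting(J5) = turnaround − burst = 19 − 3 = 16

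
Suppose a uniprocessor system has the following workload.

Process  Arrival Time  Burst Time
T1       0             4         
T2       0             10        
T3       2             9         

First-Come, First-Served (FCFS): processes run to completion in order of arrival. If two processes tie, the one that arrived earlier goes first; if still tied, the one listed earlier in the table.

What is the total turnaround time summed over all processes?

39

Timeline: | T1 0-4 | T2 4-14 | T3 14-23 |
Completion: T1=4  T2=14  T3=23
Turnaround = completion − arrival: T1=4, T2=14, T3=21
Total turnaround = 4 + 14 + 21 = 39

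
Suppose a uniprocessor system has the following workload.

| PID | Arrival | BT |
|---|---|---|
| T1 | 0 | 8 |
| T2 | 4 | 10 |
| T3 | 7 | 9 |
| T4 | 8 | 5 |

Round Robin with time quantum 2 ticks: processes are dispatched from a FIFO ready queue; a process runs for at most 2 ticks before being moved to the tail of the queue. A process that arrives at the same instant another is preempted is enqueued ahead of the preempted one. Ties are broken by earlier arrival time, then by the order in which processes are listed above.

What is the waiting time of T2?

15

Schedule: | T1 0-4 | T2 4-6 | T1 6-8 | T2 8-10 | T3 10-12 | T4 12-14 | T1 14-16 | T2 16-18 | T3 18-20 | T4 20-22 | T2 22-24 | T3 24-26 | T4 26-27 | T2 27-29 | T3 29-32 |
Completion: T1=16  T2=29  T3=32  T4=27
Waiting(T2) = turnaround − burst = 25 − 10 = 15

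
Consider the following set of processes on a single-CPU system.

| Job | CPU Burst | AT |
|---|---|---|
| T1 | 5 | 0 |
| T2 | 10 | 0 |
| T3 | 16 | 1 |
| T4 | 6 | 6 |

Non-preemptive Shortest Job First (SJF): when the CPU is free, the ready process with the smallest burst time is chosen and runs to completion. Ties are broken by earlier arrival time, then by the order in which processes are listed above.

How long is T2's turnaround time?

15

Schedule: | T1 0-5 | T2 5-15 | T4 15-21 | T3 21-37 |
Completion: T1=5  T2=15  T3=37  T4=21
Turnaround (C−A): T1=5  T2=15  T3=36  T4=15
Turnaround(T2) = completion − arrival = 15 − 0 = 15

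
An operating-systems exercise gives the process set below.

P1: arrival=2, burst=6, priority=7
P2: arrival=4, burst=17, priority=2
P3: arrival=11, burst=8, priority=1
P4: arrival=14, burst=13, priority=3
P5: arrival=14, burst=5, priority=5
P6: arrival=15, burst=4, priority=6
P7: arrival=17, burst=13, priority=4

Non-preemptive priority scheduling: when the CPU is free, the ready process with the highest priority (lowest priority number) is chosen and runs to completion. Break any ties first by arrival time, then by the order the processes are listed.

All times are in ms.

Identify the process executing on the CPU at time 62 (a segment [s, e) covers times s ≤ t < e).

P5

Schedule: | idle 0-2 | P1 2-8 | P2 8-25 | P3 25-33 | P4 33-46 | P7 46-59 | P5 59-64 | P6 64-68 |
Completion: P1=8  P2=25  P3=33  P4=46  P5=64  P6=68  P7=59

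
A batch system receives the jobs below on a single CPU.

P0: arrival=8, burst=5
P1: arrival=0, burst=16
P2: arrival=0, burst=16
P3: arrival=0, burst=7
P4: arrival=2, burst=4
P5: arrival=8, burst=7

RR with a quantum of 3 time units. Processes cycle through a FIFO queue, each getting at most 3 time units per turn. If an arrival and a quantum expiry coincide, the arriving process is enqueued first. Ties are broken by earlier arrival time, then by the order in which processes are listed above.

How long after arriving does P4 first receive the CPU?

Schedule: | P1 0-3 | P2 3-6 | P3 6-9 | P4 9-12 | P1 12-15 | P2 15-18 | P0 18-21 | P5 21-24 | P3 24-27 | P4 27-28 | P1 28-31 | P2 31-34 | P0 34-36 | P5 36-39 | P3 39-40 | P1 40-43 | P2 43-46 | P5 46-47 | P1 47-50 | P2 50-53 | P1 53-54 | P2 54-55 |
Completion: P0=36  P1=54  P2=55  P3=40  P4=28  P5=47
Response(P4) = first start − arrival = 9 − 2 = 7

7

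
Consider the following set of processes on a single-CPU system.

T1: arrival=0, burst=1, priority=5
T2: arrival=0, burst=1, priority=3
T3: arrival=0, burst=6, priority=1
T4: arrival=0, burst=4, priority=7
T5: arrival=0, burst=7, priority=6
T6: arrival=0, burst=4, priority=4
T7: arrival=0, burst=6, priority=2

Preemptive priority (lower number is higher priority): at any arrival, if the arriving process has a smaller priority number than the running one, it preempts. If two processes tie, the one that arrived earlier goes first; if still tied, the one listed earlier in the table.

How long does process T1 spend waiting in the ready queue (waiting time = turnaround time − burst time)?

Gantt: | T3 0-6 | T7 6-12 | T2 12-13 | T6 13-17 | T1 17-18 | T5 18-25 | T4 25-29 |
Completion: T1=18  T2=13  T3=6  T4=29  T5=25  T6=17  T7=12
Turnaround (C−A): T1=18  T2=13  T3=6  T4=29  T5=25  T6=17  T7=12
Waiting(T1) = turnaround − burst = 18 − 1 = 17

17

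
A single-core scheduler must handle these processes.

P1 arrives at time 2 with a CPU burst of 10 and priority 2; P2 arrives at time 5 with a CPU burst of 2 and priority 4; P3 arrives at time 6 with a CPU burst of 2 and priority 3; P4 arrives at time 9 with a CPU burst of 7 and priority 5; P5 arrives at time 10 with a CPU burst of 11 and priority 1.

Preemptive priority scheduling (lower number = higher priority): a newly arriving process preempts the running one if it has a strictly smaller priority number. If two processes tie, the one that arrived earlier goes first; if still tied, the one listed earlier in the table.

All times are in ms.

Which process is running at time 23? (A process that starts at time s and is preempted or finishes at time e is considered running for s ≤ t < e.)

Schedule: | idle 0-2 | P1 2-10 | P5 10-21 | P1 21-23 | P3 23-25 | P2 25-27 | P4 27-34 |
Completion: P1=23  P2=27  P3=25  P4=34  P5=21
Turnaround (C−A): P1=21  P2=22  P3=19  P4=25  P5=11

P3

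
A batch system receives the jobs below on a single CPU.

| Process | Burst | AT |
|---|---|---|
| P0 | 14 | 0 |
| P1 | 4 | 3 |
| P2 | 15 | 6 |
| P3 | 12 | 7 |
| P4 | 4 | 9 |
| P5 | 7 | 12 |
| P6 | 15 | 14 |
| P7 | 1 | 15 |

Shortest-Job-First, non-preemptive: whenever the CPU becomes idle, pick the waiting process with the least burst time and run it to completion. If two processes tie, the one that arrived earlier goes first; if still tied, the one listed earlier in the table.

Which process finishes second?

P1

Gantt: | P0 0-14 | P1 14-18 | P7 18-19 | P4 19-23 | P5 23-30 | P3 30-42 | P2 42-57 | P6 57-72 |
Completion: P0=14  P1=18  P2=57  P3=42  P4=23  P5=30  P6=72  P7=19
Turnaround (C−A): P0=14  P1=15  P2=51  P3=35  P4=14  P5=18  P6=58  P7=4
Finish order: P0 → P1 → P7 → P4 → P5 → P3 → P2 → P6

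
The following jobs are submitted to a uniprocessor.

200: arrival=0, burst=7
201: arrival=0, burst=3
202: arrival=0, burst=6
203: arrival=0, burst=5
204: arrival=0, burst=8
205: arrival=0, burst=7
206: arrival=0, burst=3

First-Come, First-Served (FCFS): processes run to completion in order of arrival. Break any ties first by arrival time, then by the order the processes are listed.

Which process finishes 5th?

Schedule: | 200 0-7 | 201 7-10 | 202 10-16 | 203 16-21 | 204 21-29 | 205 29-36 | 206 36-39 |
Completion: 200=7  201=10  202=16  203=21  204=29  205=36  206=39
Finish order: 200 → 201 → 202 → 203 → 204 → 205 → 206

204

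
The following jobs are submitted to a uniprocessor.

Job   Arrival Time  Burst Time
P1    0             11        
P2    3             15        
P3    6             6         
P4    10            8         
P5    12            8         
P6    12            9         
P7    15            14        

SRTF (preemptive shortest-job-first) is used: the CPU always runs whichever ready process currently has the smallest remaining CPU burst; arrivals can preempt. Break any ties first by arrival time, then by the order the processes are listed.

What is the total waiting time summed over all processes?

Schedule: | P1 0-11 | P3 11-17 | P4 17-25 | P5 25-33 | P6 33-42 | P7 42-56 | P2 56-71 |
Completion: P1=11  P2=71  P3=17  P4=25  P5=33  P6=42  P7=56
Turnaround (C−A): P1=11  P2=68  P3=11  P4=15  P5=21  P6=30  P7=41
Waiting = turnaround − burst: P1=0, P2=53, P3=5, P4=7, P5=13, P6=21, P7=27
Total waiting = 0 + 53 + 5 + 7 + 13 + 21 + 27 = 126

126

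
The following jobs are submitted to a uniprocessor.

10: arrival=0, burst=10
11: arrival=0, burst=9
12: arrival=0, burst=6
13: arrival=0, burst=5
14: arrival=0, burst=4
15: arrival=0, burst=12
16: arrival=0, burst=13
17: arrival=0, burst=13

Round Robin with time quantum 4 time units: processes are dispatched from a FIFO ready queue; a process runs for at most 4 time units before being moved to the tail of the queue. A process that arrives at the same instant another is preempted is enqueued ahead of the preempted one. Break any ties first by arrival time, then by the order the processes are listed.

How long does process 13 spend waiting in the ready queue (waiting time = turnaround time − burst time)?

38

Timeline: | 10 0-4 | 11 4-8 | 12 8-12 | 13 12-16 | 14 16-20 | 15 20-24 | 16 24-28 | 17 28-32 | 10 32-36 | 11 36-40 | 12 40-42 | 13 42-43 | 15 43-47 | 16 47-51 | 17 51-55 | 10 55-57 | 11 57-58 | 15 58-62 | 16 62-66 | 17 66-70 | 16 70-71 | 17 71-72 |
Completion: 10=57  11=58  12=42  13=43  14=20  15=62  16=71  17=72
Waiting(13) = turnaround − burst = 43 − 5 = 38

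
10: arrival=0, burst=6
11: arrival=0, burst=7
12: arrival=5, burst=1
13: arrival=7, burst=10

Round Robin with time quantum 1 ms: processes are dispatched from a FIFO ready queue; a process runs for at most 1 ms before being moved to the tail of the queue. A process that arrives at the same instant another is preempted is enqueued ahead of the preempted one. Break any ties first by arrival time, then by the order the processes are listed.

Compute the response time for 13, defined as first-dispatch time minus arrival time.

Schedule: | 10 0-1 | 11 1-2 | 10 2-3 | 11 3-4 | 10 4-5 | 11 5-6 | 12 6-7 | 10 7-8 | 11 8-9 | 13 9-10 | 10 10-11 | 11 11-12 | 13 12-13 | 10 13-14 | 11 14-15 | 13 15-16 | 11 16-17 | 13 17-24 |
Completion: 10=14  11=17  12=7  13=24
Response(13) = first start − arrival = 9 − 7 = 2

2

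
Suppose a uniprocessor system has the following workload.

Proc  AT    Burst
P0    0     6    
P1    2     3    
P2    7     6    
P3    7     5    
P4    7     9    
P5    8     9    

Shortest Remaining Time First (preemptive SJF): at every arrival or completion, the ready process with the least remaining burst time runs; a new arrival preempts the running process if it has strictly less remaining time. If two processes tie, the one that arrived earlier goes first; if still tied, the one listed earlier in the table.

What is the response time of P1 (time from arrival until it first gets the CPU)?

Schedule: | P0 0-2 | P1 2-5 | P0 5-9 | P3 9-14 | P2 14-20 | P4 20-29 | P5 29-38 |
Completion: P0=9  P1=5  P2=20  P3=14  P4=29  P5=38
Response(P1) = first start − arrival = 2 − 2 = 0

0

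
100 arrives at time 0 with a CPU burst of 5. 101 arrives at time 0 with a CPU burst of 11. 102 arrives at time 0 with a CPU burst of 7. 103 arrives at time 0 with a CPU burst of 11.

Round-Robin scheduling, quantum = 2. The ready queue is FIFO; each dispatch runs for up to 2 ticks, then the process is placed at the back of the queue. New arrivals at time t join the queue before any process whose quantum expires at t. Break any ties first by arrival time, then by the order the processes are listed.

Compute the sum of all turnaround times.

Gantt: | 100 0-2 | 101 2-4 | 102 4-6 | 103 6-8 | 100 8-10 | 101 10-12 | 102 12-14 | 103 14-16 | 100 16-17 | 101 17-19 | 102 19-21 | 103 21-23 | 101 23-25 | 102 25-26 | 103 26-28 | 101 28-30 | 103 30-32 | 101 32-33 | 103 33-34 |
Completion: 100=17  101=33  102=26  103=34
Turnaround (C−A): 100=17  101=33  102=26  103=34
Turnaround = completion − arrival: 100=17, 101=33, 102=26, 103=34
Total turnaround = 17 + 33 + 26 + 34 = 110

110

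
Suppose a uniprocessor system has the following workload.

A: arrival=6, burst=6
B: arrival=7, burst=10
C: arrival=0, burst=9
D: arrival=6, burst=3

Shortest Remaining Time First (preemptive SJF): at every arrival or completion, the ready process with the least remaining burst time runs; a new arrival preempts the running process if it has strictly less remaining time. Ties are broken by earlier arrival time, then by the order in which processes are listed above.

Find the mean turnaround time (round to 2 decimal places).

Gantt: | C 0-9 | D 9-12 | A 12-18 | B 18-28 |
Completion: A=18  B=28  C=9  D=12
Turnaround (C−A): A=12  B=21  C=9  D=6
Turnaround times: A=12, B=21, C=9, D=6
Average turnaround = (12+21+9+6) / 4 = 48/4 = 12.00

12.00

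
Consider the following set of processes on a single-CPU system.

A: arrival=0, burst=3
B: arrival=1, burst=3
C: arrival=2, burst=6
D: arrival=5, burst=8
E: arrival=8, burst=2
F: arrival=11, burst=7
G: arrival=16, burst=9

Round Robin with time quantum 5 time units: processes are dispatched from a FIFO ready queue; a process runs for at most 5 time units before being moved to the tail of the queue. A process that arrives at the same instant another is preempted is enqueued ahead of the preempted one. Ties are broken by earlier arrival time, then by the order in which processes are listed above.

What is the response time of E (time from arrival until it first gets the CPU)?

8

Schedule: | A 0-3 | B 3-6 | C 6-11 | D 11-16 | E 16-18 | F 18-23 | C 23-24 | G 24-29 | D 29-32 | F 32-34 | G 34-38 |
Completion: A=3  B=6  C=24  D=32  E=18  F=34  G=38
Turnaround (C−A): A=3  B=5  C=22  D=27  E=10  F=23  G=22
Response(E) = first start − arrival = 16 − 8 = 8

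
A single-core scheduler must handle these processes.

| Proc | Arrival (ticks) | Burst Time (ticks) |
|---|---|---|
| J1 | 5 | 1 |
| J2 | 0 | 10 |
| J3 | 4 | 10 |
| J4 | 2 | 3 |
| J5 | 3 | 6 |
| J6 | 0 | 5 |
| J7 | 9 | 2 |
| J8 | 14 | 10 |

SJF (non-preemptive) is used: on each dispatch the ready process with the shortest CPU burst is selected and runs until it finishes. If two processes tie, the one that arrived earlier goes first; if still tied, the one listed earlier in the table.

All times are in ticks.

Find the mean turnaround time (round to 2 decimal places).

Gantt: | J6 0-5 | J1 5-6 | J4 6-9 | J7 9-11 | J5 11-17 | J2 17-27 | J3 27-37 | J8 37-47 |
Completion: J1=6  J2=27  J3=37  J4=9  J5=17  J6=5  J7=11  J8=47
Turnaround (C−A): J1=1  J2=27  J3=33  J4=7  J5=14  J6=5  J7=2  J8=33
Turnaround times: J1=1, J2=27, J3=33, J4=7, J5=14, J6=5, J7=2, J8=33
Average turnaround = (1+27+33+7+14+5+2+33) / 8 = 122/8 = 15.25

15.25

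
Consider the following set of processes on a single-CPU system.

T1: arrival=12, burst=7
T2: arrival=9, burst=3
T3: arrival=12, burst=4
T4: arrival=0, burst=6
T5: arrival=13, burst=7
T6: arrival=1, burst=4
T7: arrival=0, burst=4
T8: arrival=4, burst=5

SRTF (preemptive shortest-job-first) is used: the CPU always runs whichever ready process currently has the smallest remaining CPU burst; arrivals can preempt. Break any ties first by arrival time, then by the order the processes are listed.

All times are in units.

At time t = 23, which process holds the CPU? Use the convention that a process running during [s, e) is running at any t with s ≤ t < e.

Timeline: | T7 0-4 | T6 4-8 | T8 8-9 | T2 9-12 | T8 12-16 | T3 16-20 | T4 20-26 | T1 26-33 | T5 33-40 |
Completion: T1=33  T2=12  T3=20  T4=26  T5=40  T6=8  T7=4  T8=16
Turnaround (C−A): T1=21  T2=3  T3=8  T4=26  T5=27  T6=7  T7=4  T8=12

T4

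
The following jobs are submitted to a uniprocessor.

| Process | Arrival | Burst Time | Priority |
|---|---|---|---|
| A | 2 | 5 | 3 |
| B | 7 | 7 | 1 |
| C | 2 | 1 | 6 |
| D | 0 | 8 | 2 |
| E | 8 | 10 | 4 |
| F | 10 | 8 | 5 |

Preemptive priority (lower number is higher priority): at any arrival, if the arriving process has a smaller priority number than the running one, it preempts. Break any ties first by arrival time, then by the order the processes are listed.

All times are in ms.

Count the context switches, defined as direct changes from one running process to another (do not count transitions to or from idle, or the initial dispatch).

Gantt: | D 0-7 | B 7-14 | D 14-15 | A 15-20 | E 20-30 | F 30-38 | C 38-39 |
Completion: A=20  B=14  C=39  D=15  E=30  F=38

6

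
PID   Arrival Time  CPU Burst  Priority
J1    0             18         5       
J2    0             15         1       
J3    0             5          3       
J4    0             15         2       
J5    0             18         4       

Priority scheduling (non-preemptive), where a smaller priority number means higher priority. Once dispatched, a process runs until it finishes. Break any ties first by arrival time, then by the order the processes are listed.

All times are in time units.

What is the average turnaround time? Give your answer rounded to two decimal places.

40.80

Timeline: | J2 0-15 | J4 15-30 | J3 30-35 | J5 35-53 | J1 53-71 |
Completion: J1=71  J2=15  J3=35  J4=30  J5=53
Turnaround times: J1=71, J2=15, J3=35, J4=30, J5=53
Average turnaround = (71+15+35+30+53) / 5 = 204/5 = 40.80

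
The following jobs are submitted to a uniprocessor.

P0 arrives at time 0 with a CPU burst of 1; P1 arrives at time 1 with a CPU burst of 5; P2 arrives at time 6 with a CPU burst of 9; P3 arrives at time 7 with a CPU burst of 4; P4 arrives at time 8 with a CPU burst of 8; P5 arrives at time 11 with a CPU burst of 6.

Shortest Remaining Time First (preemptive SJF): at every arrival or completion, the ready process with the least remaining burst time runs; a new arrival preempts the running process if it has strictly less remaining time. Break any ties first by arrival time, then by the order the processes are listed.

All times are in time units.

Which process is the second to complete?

P1

Schedule: | P0 0-1 | P1 1-6 | P2 6-7 | P3 7-11 | P5 11-17 | P2 17-25 | P4 25-33 |
Completion: P0=1  P1=6  P2=25  P3=11  P4=33  P5=17
Turnaround (C−A): P0=1  P1=5  P2=19  P3=4  P4=25  P5=6
Finish order: P0 → P1 → P3 → P5 → P2 → P4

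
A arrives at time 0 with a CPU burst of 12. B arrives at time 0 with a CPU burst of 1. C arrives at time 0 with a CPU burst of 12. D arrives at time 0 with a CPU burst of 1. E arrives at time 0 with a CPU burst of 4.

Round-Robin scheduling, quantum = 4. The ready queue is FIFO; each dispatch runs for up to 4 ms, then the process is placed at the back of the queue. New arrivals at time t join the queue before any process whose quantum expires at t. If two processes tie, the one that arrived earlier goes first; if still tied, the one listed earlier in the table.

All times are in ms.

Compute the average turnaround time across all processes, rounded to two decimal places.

Gantt: | A 0-4 | B 4-5 | C 5-9 | D 9-10 | E 10-14 | A 14-18 | C 18-22 | A 22-26 | C 26-30 |
Completion: A=26  B=5  C=30  D=10  E=14
Turnaround (C−A): A=26  B=5  C=30  D=10  E=14
Turnaround times: A=26, B=5, C=30, D=10, E=14
Average turnaround = (26+5+30+10+14) / 5 = 85/5 = 17.00

17.00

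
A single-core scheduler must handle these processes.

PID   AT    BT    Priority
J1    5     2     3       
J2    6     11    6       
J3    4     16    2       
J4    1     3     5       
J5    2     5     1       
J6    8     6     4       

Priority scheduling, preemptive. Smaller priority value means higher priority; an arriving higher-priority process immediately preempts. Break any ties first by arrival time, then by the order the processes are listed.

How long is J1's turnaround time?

Timeline: | idle 0-1 | J4 1-2 | J5 2-7 | J3 7-23 | J1 23-25 | J6 25-31 | J4 31-33 | J2 33-44 |
Completion: J1=25  J2=44  J3=23  J4=33  J5=7  J6=31
Turnaround (C−A): J1=20  J2=38  J3=19  J4=32  J5=5  J6=23
Turnaround(J1) = completion − arrival = 25 − 5 = 20

20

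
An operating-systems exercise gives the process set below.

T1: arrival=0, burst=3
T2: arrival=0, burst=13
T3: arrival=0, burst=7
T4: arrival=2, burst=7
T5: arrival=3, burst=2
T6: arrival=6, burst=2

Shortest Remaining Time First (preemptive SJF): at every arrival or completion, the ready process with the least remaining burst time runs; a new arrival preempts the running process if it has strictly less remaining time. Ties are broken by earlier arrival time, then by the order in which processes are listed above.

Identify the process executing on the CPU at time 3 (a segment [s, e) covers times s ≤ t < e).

Timeline: | T1 0-3 | T5 3-5 | T3 5-6 | T6 6-8 | T3 8-14 | T4 14-21 | T2 21-34 |
Completion: T1=3  T2=34  T3=14  T4=21  T5=5  T6=8

T5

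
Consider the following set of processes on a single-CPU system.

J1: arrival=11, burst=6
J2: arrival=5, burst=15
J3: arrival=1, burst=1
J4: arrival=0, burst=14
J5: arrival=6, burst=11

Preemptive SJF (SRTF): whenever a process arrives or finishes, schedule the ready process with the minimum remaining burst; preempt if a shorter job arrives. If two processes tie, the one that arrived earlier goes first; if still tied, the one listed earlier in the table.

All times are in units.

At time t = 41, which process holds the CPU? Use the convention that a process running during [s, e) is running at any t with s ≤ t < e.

J2

Schedule: | J4 0-1 | J3 1-2 | J4 2-15 | J1 15-21 | J5 21-32 | J2 32-47 |
Completion: J1=21  J2=47  J3=2  J4=15  J5=32
Turnaround (C−A): J1=10  J2=42  J3=1  J4=15  J5=26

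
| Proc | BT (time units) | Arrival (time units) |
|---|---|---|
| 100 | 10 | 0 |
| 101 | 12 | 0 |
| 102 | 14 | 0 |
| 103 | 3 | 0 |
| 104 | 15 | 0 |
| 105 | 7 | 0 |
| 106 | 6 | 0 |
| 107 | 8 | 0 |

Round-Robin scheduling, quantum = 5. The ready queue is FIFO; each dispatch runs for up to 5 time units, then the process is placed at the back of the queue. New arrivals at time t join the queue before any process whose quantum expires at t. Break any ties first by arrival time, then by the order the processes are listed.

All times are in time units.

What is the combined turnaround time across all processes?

457

Gantt: | 100 0-5 | 101 5-10 | 102 10-15 | 103 15-18 | 104 18-23 | 105 23-28 | 106 28-33 | 107 33-38 | 100 38-43 | 101 43-48 | 102 48-53 | 104 53-58 | 105 58-60 | 106 60-61 | 107 61-64 | 101 64-66 | 102 66-70 | 104 70-75 |
Completion: 100=43  101=66  102=70  103=18  104=75  105=60  106=61  107=64
Turnaround = completion − arrival: 100=43, 101=66, 102=70, 103=18, 104=75, 105=60, 106=61, 107=64
Total turnaround = 43 + 66 + 70 + 18 + 75 + 60 + 61 + 64 = 457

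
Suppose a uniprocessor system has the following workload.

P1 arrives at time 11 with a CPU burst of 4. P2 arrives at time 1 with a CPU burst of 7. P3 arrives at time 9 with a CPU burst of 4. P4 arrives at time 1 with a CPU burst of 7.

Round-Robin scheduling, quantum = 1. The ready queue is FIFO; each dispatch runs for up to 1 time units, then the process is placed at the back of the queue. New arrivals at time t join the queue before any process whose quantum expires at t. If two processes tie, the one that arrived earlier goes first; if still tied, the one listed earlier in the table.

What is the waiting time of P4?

12

Gantt: | idle 0-1 | P2 1-2 | P4 2-3 | P2 3-4 | P4 4-5 | P2 5-6 | P4 6-7 | P2 7-8 | P4 8-9 | P2 9-10 | P3 10-11 | P4 11-12 | P2 12-13 | P1 13-14 | P3 14-15 | P4 15-16 | P2 16-17 | P1 17-18 | P3 18-19 | P4 19-20 | P1 20-21 | P3 21-22 | P1 22-23 |
Completion: P1=23  P2=17  P3=22  P4=20
Turnaround (C−A): P1=12  P2=16  P3=13  P4=19
Waiting(P4) = turnaround − burst = 19 − 7 = 12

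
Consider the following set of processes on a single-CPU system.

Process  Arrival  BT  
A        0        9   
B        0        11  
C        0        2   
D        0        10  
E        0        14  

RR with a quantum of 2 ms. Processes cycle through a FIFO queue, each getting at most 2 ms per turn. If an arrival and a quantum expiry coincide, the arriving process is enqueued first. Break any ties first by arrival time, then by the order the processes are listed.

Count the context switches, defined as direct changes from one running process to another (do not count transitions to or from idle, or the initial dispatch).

Schedule: | A 0-2 | B 2-4 | C 4-6 | D 6-8 | E 8-10 | A 10-12 | B 12-14 | D 14-16 | E 16-18 | A 18-20 | B 20-22 | D 22-24 | E 24-26 | A 26-28 | B 28-30 | D 30-32 | E 32-34 | A 34-35 | B 35-37 | D 37-39 | E 39-41 | B 41-42 | E 42-46 |
Completion: A=35  B=42  C=6  D=39  E=46

22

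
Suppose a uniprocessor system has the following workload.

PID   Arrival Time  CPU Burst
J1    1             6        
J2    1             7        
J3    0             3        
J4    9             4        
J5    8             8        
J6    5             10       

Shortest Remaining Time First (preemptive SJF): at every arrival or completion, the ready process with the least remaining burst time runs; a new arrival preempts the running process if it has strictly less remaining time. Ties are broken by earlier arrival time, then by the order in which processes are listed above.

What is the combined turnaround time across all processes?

Schedule: | J3 0-3 | J1 3-9 | J4 9-13 | J2 13-20 | J5 20-28 | J6 28-38 |
Completion: J1=9  J2=20  J3=3  J4=13  J5=28  J6=38
Turnaround = completion − arrival: J1=8, J2=19, J3=3, J4=4, J5=20, J6=33
Total turnaround = 8 + 19 + 3 + 4 + 20 + 33 = 87

87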